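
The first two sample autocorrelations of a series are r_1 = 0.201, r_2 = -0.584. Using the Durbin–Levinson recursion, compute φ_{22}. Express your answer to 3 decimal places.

φ_{22} = (r_2 − r_1²) / (1 − r_1²)
r_1² = (0.201)² = 0.040401
Numerator = -0.584 − 0.0404 = -0.6244; denominator = 1 − 0.0404 = 0.9596
φ_{22} = -0.6244 / 0.9596 = -0.651

-0.651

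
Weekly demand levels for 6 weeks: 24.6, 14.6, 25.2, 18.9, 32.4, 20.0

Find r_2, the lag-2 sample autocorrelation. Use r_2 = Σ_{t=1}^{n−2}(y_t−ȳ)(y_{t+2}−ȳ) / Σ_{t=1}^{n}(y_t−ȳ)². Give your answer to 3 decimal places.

Mean ȳ = (24.6 + 14.6 + 25.2 + 18.9 + 32.4 + 20.0)/6 = 22.6167
Deviations from mean: 1.9833, -8.0167, 2.5833, -3.7167, 9.7833, -2.6167
Numerator Σ_{t=1}^{4}(y_t−ȳ)(y_{t+2}−ȳ) = 69.9178
Denominator Σ(y_t−ȳ)² = 191.2483
r_2 = 69.9178 / 191.2483 = 0.366

0.366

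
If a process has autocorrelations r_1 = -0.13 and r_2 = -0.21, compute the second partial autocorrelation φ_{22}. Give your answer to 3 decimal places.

-0.231

φ_{22} = (r_2 − r_1²) / (1 − r_1²)
r_1² = (-0.13)² = 0.0169
Numerator = -0.21 − 0.0169 = -0.2269; denominator = 1 − 0.0169 = 0.9831
φ_{22} = -0.2269 / 0.9831 = -0.231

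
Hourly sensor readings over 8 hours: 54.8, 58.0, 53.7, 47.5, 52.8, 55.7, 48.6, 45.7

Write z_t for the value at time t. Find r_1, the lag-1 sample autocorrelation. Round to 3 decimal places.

Mean z̄ = (54.8 + 58.0 + 53.7 + 47.5 + 52.8 + 55.7 + 48.6 + 45.7)/8 = 52.1000
Deviations from mean: 2.7000, 5.9000, 1.6000, -4.6000, 0.7000, 3.6000, -3.5000, -6.4000
Numerator Σ_{t=1}^{7}(z_t−z̄)(z_{t+1}−z̄) = 27.1100
Denominator Σ(z_t−z̄)² = 132.4800
r_1 = 27.1100 / 132.4800 = 0.205

0.205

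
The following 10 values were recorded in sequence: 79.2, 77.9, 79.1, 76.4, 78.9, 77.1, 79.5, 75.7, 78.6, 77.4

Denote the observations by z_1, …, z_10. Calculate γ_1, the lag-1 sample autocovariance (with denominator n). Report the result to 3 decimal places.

Mean z̄ = (79.2 + 77.9 + 79.1 + 76.4 + 78.9 + 77.1 + 79.5 + 75.7 + 78.6 + 77.4)/10 = 77.9800
Σ_{t=1}^{9}(z_t−z̄)(z_{t+1}−z̄) = -10.7964
γ_1 = -10.7964 / 10 = -1.080

-1.080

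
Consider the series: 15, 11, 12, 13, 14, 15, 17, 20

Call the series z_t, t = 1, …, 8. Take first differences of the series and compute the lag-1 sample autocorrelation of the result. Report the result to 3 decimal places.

First differences Δz: -4, 1, 1, 1, 1, 2, 3
Mean of differences = 0.7143
Numerator Σ(Δz_t−Δz̄)(Δz_{t+1}−Δz̄) = 2.2041
Denominator Σ(Δz_t−Δz̄)² = 29.4286
r_1(Δz) = 2.2041 / 29.4286 = 0.075

0.075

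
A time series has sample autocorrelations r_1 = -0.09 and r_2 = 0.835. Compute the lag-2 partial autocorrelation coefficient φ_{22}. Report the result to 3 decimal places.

φ_{22} = (r_2 − r_1²) / (1 − r_1²)
r_1² = (-0.09)² = 0.0081
Numerator = 0.835 − 0.0081 = 0.8269; denominator = 1 − 0.0081 = 0.9919
φ_{22} = 0.8269 / 0.9919 = 0.834

0.834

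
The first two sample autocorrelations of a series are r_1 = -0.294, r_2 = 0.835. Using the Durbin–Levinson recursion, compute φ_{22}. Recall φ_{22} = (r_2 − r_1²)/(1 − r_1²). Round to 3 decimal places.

0.819

φ_{22} = (r_2 − r_1²) / (1 − r_1²)
r_1² = (-0.294)² = 0.086436
Numerator = 0.835 − 0.0864 = 0.7486; denominator = 1 − 0.0864 = 0.9136
φ_{22} = 0.7486 / 0.9136 = 0.819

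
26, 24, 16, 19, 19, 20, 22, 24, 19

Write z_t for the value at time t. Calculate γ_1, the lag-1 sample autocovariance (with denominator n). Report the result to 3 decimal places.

1.333

Mean z̄ = (26 + 24 + 16 + 19 + 19 + 20 + 22 + 24 + 19)/9 = 21.0000
Σ_{t=1}^{8}(z_t−z̄)(z_{t+1}−z̄) = 12.0000
γ_1 = 12.0000 / 9 = 1.333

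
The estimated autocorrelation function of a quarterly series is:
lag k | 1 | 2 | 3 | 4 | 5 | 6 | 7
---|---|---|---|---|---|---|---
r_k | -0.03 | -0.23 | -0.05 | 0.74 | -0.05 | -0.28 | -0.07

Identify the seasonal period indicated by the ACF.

The largest autocorrelation is r_4 = 0.74; the remaining lags stay at or below -0.03.
The dominant spike at lag 4 indicates a seasonal period of 4.

4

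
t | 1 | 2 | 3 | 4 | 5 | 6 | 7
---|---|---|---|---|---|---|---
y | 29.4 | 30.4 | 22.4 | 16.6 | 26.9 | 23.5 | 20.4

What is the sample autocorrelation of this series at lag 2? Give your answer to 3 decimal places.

Mean ȳ = (29.4 + 30.4 + 22.4 + 16.6 + 26.9 + 23.5 + 20.4)/7 = 24.2286
Deviations from mean: 5.1714, 6.1714, -1.8286, -7.6286, 2.6714, -0.7286, -3.8286
Σ(y_t−ȳ)(y_{t+2}−ȳ) = (-9.4563) + (-47.0792) + (-4.8849) + (5.5580) + (-10.2278) = -66.0902
Denominator Σ(y_t−ȳ)² = 148.6943
r_2 = -66.0902 / 148.6943 = -0.444

-0.444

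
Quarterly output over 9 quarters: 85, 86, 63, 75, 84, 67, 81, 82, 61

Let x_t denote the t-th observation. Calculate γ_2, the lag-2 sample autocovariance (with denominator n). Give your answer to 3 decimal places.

Mean x̄ = (85 + 86 + 63 + 75 + 84 + 67 + 81 + 82 + 61)/9 = 76.0000
Σ_{t=1}^{7}(x_t−x̄)(x_{t+2}−x̄) = -311.0000
γ_2 = -311.0000 / 9 = -34.556

-34.556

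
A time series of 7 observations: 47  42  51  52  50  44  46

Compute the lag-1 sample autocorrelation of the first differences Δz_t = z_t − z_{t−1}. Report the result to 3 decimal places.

First differences Δz: -5, 9, 1, -2, -6, 2
Mean of differences = -0.1667
Numerator Σ(Δz_t−Δz̄)(Δz_{t+1}−Δz̄) = -37.6944
Denominator Σ(Δz_t−Δz̄)² = 150.8333
r_1(Δz) = -37.6944 / 150.8333 = -0.250

-0.250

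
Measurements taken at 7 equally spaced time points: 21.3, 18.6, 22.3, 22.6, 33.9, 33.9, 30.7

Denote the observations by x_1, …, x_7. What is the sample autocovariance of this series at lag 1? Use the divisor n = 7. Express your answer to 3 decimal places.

21.021

Mean x̄ = (21.3 + 18.6 + 22.3 + 22.6 + 33.9 + 33.9 + 30.7)/7 = 26.1857
Deviations: -4.8857, -7.5857, -3.8857, -3.5857, 7.7143, 7.7143, 4.5143
Σ_{t=1}^{6}(x_t−x̄)(x_{t+1}−x̄) = 147.1441
γ_1 = 147.1441 / 7 = 21.021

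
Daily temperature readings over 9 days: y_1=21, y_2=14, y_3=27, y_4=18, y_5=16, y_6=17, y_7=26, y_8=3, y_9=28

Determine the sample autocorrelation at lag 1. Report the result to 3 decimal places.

-0.650

Mean ȳ = (21 + 14 + 27 + 18 + 16 + 17 + 26 + 3 + 28)/9 = 18.8889
Numerator Σ_{t=1}^{8}(y_t−ȳ)(y_{t+1}−ȳ) = -320.3457
Denominator Σ(y_t−ȳ)² = 492.8889
r_1 = -320.3457 / 492.8889 = -0.650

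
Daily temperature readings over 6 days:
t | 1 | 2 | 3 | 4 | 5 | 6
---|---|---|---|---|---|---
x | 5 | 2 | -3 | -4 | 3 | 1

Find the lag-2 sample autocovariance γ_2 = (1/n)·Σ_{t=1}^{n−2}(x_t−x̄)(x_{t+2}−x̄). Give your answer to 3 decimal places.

Mean x̄ = (5 + 2 − 3 − 4 + 3 + 1)/6 = 0.6667
Σ_{t=1}^{4}(x_t−x̄)(x_{t+2}−x̄) = -32.2222
γ_2 = -32.2222 / 6 = -5.370

-5.370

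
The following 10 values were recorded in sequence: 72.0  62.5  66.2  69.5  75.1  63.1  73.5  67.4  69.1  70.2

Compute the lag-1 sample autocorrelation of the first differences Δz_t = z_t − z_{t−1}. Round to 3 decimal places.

First differences Δz: -9.5, 3.7, 3.3, 5.6, -12.0, 10.4, -6.1, 1.7, 1.1
Mean of differences = -0.2000
Numerator Σ(Δz_t−Δz̄)(Δz_{t+1}−Δz̄) = -267.1200
Denominator Σ(Δz_t−Δz̄)² = 439.3000
r_1(Δz) = -267.1200 / 439.3000 = -0.608

-0.608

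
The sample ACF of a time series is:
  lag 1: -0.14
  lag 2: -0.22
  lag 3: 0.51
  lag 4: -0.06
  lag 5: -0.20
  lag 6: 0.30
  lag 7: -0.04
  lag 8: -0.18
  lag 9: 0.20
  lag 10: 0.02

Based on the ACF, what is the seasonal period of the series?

The largest autocorrelation is r_3 = 0.51, with weaker echoes at lags 6 (0.30) and 9 (0.20); the remaining lags stay at or below 0.02.
The dominant spike at lag 3 indicates a seasonal period of 3.

3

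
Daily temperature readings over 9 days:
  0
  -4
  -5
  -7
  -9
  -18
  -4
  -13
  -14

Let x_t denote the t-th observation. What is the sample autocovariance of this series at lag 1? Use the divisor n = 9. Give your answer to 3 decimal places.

Mean x̄ = (0 − 4 − 5 − 7 − 9 − 18 − 4 − 13 − 14)/9 = -8.2222
Σ_{t=1}^{8}(x_t−x̄)(x_{t+1}−x̄) = 25.0617
γ_1 = 25.0617 / 9 = 2.785

2.785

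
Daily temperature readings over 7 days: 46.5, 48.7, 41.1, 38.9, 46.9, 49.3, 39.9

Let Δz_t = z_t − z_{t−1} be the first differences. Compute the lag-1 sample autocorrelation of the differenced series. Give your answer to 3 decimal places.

First differences Δz: 2.2, -7.6, -2.2, 8.0, 2.4, -9.4
Mean of differences = -1.1000
Numerator Σ(Δz_t−Δz̄)(Δz_{t+1}−Δz̄) = -21.5100
Denominator Σ(Δz_t−Δz̄)² = 218.3000
r_1(Δz) = -21.5100 / 218.3000 = -0.099

-0.099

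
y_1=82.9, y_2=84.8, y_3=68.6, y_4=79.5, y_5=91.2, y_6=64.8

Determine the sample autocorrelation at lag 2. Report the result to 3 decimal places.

-0.346

Mean ȳ = (82.9 + 84.8 + 68.6 + 79.5 + 91.2 + 64.8)/6 = 78.6333
Deviations from mean: 4.2667, 6.1667, -10.0333, 0.8667, 12.5667, -13.8333
Σ(y_t−ȳ)(y_{t+2}−ȳ) = (-42.8089) + (5.3444) + (-126.0856) + (-11.9889) = -175.5389
Denominator Σ(y_t−ȳ)² = 506.9333
r_2 = -175.5389 / 506.9333 = -0.346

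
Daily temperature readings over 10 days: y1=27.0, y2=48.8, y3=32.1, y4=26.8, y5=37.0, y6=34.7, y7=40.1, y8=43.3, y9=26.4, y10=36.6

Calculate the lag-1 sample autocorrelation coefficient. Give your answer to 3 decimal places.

-0.378

Mean ȳ = (27.0 + 48.8 + 32.1 + 26.8 + 37.0 + 34.7 + 40.1 + 43.3 + 26.4 + 36.6)/10 = 35.2800
Numerator Σ_{t=1}^{9}(y_t−ȳ)(y_{t+1}−ȳ) = -190.6344
Denominator Σ(y_t−ȳ)² = 504.8160
r_1 = -190.6344 / 504.8160 = -0.378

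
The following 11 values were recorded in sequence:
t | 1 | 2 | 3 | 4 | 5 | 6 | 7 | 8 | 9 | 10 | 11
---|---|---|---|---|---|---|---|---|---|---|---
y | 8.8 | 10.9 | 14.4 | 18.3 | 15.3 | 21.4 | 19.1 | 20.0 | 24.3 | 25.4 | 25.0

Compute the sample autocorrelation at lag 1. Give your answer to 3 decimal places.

Mean ȳ = (8.8 + 10.9 + 14.4 + 18.3 + 15.3 + 21.4 + 19.1 + 20.0 + 24.3 + 25.4 + 25.0)/11 = 18.4455
Numerator Σ_{t=1}^{10}(y_t−ȳ)(y_{t+1}−ȳ) = 193.4088
Denominator Σ(y_t−ȳ)² = 313.4273
r_1 = 193.4088 / 313.4273 = 0.617

0.617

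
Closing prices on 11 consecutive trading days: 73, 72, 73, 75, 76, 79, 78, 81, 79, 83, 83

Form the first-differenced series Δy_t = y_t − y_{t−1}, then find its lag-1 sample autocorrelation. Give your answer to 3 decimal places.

First differences Δy: -1, 1, 2, 1, 3, -1, 3, -2, 4, 0
Mean of differences = 1.0000
Numerator Σ(Δy_t−Δȳ)(Δy_{t+1}−Δȳ) = -26.0000
Denominator Σ(Δy_t−Δȳ)² = 36.0000
r_1(Δy) = -26.0000 / 36.0000 = -0.722

-0.722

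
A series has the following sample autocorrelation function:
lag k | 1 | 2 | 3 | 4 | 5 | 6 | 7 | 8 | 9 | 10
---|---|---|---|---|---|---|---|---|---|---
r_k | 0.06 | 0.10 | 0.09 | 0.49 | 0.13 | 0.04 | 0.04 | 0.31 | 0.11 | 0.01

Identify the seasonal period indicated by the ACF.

4

The largest autocorrelation is r_4 = 0.49, with a weaker echo at lag 8 (0.31); the remaining lags stay at or below 0.13.
The dominant spike at lag 4 indicates a seasonal period of 4.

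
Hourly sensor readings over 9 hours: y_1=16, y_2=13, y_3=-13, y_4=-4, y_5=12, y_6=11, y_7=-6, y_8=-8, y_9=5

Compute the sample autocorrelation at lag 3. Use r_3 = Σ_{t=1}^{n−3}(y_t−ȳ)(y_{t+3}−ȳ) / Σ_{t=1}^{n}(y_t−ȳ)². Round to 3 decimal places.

-0.160

Mean ȳ = (16 + 13 − 13 − 4 + 12 + 11 − 6 − 8 + 5)/9 = 2.8889
Numerator Σ_{t=1}^{6}(y_t−ȳ)(y_{t+3}−ȳ) = -147.9259
Denominator Σ(y_t−ȳ)² = 924.8889
r_3 = -147.9259 / 924.8889 = -0.160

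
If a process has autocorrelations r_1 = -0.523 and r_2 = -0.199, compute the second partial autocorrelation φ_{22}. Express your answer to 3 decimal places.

φ_{22} = (r_2 − r_1²) / (1 − r_1²)
r_1² = (-0.523)² = 0.273529
Numerator = -0.199 − 0.2735 = -0.4725; denominator = 1 − 0.2735 = 0.7265
φ_{22} = -0.4725 / 0.7265 = -0.650

-0.650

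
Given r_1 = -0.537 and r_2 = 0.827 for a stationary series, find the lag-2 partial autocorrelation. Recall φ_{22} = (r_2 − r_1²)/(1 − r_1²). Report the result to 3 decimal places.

0.757

φ_{22} = (r_2 − r_1²) / (1 − r_1²)
r_1² = (-0.537)² = 0.288369
Numerator = 0.827 − 0.2884 = 0.5386; denominator = 1 − 0.2884 = 0.7116
φ_{22} = 0.5386 / 0.7116 = 0.757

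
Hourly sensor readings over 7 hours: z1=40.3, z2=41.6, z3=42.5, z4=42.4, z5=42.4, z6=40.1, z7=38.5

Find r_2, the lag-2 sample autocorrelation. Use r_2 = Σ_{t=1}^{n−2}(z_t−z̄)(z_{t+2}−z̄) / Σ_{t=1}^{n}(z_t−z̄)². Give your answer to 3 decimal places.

-0.242

Mean z̄ = (40.3 + 41.6 + 42.5 + 42.4 + 42.4 + 40.1 + 38.5)/7 = 41.1143
Σ(z_t−z̄)(z_{t+2}−z̄) = (-1.1284) + (0.6245) + (1.7816) + (-1.3041) + (-3.3612) = -3.3876
Denominator Σ(z_t−z̄)² = 13.9886
r_2 = -3.3876 / 13.9886 = -0.242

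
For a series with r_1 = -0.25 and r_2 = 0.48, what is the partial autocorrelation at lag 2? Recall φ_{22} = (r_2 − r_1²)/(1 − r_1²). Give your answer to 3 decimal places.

φ_{22} = (r_2 − r_1²) / (1 − r_1²)
r_1² = (-0.25)² = 0.0625
Numerator = 0.48 − 0.0625 = 0.4175; denominator = 1 − 0.0625 = 0.9375
φ_{22} = 0.4175 / 0.9375 = 0.445

0.445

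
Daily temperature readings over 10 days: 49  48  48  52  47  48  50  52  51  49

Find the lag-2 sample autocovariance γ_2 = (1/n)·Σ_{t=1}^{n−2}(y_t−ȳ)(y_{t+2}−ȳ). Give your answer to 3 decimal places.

-0.852

Mean ȳ = (49 + 48 + 48 + 52 + 47 + 48 + 50 + 52 + 51 + 49)/10 = 49.4000
Σ_{t=1}^{8}(y_t−ȳ)(y_{t+2}−ȳ) = -8.5200
γ_2 = -8.5200 / 10 = -0.852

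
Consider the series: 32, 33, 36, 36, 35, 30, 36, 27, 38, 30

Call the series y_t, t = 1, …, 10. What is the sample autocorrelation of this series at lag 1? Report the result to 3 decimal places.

-0.592

Mean ȳ = (32 + 33 + 36 + 36 + 35 + 30 + 36 + 27 + 38 + 30)/10 = 33.3000
Numerator Σ_{t=1}^{9}(y_t−ȳ)(y_{t+1}−ȳ) = -65.1900
Denominator Σ(y_t−ȳ)² = 110.1000
r_1 = -65.1900 / 110.1000 = -0.592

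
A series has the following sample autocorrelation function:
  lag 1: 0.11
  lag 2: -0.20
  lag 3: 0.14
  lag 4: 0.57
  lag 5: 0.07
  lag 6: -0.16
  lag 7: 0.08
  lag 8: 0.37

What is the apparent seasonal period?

The largest autocorrelation is r_4 = 0.57, with a weaker echo at lag 8 (0.37); the remaining lags stay at or below 0.14.
The dominant spike at lag 4 indicates a seasonal period of 4.

4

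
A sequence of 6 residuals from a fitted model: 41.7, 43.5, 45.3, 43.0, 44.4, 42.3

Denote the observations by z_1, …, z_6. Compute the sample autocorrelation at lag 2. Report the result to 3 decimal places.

Mean z̄ = (41.7 + 43.5 + 45.3 + 43.0 + 44.4 + 42.3)/6 = 43.3667
Deviations from mean: -1.6667, 0.1333, 1.9333, -0.3667, 1.0333, -1.0667
Numerator Σ_{t=1}^{4}(z_t−z̄)(z_{t+2}−z̄) = -0.8822
Denominator Σ(z_t−z̄)² = 8.8733
r_2 = -0.8822 / 8.8733 = -0.099

-0.099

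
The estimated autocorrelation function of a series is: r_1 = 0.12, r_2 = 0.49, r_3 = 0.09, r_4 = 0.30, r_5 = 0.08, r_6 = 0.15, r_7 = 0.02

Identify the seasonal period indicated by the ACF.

2

The largest autocorrelation is r_2 = 0.49, with weaker echoes at lags 4 (0.30) and 6 (0.15); the remaining lags stay at or below 0.12.
The dominant spike at lag 2 indicates a seasonal period of 2.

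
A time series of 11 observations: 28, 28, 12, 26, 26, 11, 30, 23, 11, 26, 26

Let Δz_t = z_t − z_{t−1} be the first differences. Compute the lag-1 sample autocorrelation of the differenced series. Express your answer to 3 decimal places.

First differences Δz: 0, -16, 14, 0, -15, 19, -7, -12, 15, 0
Mean of differences = -0.2000
Numerator Σ(Δz_t−Δz̄)(Δz_{t+1}−Δz̄) = -738.4400
Denominator Σ(Δz_t−Δz̄)² = 1455.6000
r_1(Δz) = -738.4400 / 1455.6000 = -0.507

-0.507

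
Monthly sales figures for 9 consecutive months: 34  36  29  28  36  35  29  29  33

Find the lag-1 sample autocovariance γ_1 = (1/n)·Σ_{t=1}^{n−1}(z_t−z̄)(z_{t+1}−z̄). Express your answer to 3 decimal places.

0.134

Mean z̄ = (34 + 36 + 29 + 28 + 36 + 35 + 29 + 29 + 33)/9 = 32.1111
Σ_{t=1}^{8}(z_t−z̄)(z_{t+1}−z̄) = 1.2099
γ_1 = 1.2099 / 9 = 0.134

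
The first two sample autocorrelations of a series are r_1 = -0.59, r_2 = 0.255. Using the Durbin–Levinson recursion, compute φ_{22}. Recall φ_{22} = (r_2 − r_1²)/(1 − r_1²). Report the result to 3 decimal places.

-0.143

φ_{22} = (r_2 − r_1²) / (1 − r_1²)
r_1² = (-0.59)² = 0.3481
Numerator = 0.255 − 0.3481 = -0.0931; denominator = 1 − 0.3481 = 0.6519
φ_{22} = -0.0931 / 0.6519 = -0.143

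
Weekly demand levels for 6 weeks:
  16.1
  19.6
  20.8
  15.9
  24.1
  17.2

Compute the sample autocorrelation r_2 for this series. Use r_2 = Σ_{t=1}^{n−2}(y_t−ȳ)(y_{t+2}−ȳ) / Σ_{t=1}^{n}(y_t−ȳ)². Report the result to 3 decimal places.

Mean ȳ = (16.1 + 19.6 + 20.8 + 15.9 + 24.1 + 17.2)/6 = 18.9500
Σ(y_t−ȳ)(y_{t+2}−ȳ) = (-5.2725) + (-1.9825) + (9.5275) + (5.3375) = 7.6100
Denominator Σ(y_t−ȳ)² = 50.8550
r_2 = 7.6100 / 50.8550 = 0.150

0.150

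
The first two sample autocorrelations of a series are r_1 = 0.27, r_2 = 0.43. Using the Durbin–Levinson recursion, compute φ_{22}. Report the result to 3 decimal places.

0.385

φ_{22} = (r_2 − r_1²) / (1 − r_1²)
r_1² = (0.27)² = 0.0729
Numerator = 0.43 − 0.0729 = 0.3571; denominator = 1 − 0.0729 = 0.9271
φ_{22} = 0.3571 / 0.9271 = 0.385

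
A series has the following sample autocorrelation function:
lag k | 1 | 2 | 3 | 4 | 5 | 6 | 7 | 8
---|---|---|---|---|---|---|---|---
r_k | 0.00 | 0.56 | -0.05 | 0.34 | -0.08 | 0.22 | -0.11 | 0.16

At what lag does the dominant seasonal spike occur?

The largest autocorrelation is r_2 = 0.56, with weaker echoes at lags 4 (0.34), 6 (0.22) and 8 (0.16); the remaining lags stay at or below 0.00.
The dominant spike at lag 2 indicates a seasonal period of 2.

2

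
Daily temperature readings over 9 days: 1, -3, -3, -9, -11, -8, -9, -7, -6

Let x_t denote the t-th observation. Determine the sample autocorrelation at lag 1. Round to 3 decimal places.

Mean x̄ = (1 − 3 − 3 − 9 − 11 − 8 − 9 − 7 − 6)/9 = -6.1111
Numerator Σ_{t=1}^{8}(x_t−x̄)(x_{t+1}−x̄) = 54.0988
Denominator Σ(x_t−x̄)² = 114.8889
r_1 = 54.0988 / 114.8889 = 0.471

0.471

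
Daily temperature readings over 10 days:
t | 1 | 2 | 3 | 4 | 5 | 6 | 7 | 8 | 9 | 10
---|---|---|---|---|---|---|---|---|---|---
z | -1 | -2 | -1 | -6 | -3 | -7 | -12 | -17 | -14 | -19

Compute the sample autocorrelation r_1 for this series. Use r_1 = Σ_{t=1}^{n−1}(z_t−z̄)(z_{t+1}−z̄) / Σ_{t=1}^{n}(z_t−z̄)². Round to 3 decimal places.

0.635

Mean z̄ = (-1 − 2 − 1 − 6 − 3 − 7 − 12 − 17 − 14 − 19)/10 = -8.2000
Numerator Σ_{t=1}^{9}(z_t−z̄)(z_{t+1}−z̄) = 265.3600
Denominator Σ(z_t−z̄)² = 417.6000
r_1 = 265.3600 / 417.6000 = 0.635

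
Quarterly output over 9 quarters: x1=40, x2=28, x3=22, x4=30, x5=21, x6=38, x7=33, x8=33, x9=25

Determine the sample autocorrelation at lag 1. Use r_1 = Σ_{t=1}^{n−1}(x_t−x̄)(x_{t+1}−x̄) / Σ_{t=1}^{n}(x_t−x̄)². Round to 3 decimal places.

Mean x̄ = (40 + 28 + 22 + 30 + 21 + 38 + 33 + 33 + 25)/9 = 30.0000
Numerator Σ_{t=1}^{8}(x_t−x̄)(x_{t+1}−x̄) = -58.0000
Denominator Σ(x_t−x̄)² = 356.0000
r_1 = -58.0000 / 356.0000 = -0.163

-0.163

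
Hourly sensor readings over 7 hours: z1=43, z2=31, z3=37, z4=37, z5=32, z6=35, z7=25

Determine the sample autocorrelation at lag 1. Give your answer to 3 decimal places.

Mean z̄ = (43 + 31 + 37 + 37 + 32 + 35 + 25)/7 = 34.2857
Deviations from mean: 8.7143, -3.2857, 2.7143, 2.7143, -2.2857, 0.7143, -9.2857
Σ(z_t−z̄)(z_{t+1}−z̄) = (-28.6327) + (-8.9184) + (7.3673) + (-6.2041) + (-1.6327) + (-6.6327) = -44.6531
Denominator Σ(z_t−z̄)² = 193.4286
r_1 = -44.6531 / 193.4286 = -0.231

-0.231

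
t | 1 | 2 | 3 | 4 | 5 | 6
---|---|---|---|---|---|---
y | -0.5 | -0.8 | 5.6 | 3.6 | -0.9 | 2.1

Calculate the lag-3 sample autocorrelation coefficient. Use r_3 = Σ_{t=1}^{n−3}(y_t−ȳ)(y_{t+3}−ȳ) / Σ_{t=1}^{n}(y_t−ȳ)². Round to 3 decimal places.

0.103

Mean ȳ = (-0.5 − 0.8 + 5.6 + 3.6 − 0.9 + 2.1)/6 = 1.5167
Σ(y_t−ȳ)(y_{t+3}−ȳ) = (-4.2014) + (5.5986) + (2.3819) = 3.7792
Denominator Σ(y_t−ȳ)² = 36.6283
r_3 = 3.7792 / 36.6283 = 0.103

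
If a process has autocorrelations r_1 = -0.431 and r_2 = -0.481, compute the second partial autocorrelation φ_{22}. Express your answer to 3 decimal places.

-0.819

φ_{22} = (r_2 − r_1²) / (1 − r_1²)
r_1² = (-0.431)² = 0.185761
Numerator = -0.481 − 0.1858 = -0.6668; denominator = 1 − 0.1858 = 0.8142
φ_{22} = -0.6668 / 0.8142 = -0.819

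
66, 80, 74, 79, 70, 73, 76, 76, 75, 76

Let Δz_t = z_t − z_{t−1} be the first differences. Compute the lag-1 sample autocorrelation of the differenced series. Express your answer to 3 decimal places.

-0.501

First differences Δz: 14, -6, 5, -9, 3, 3, 0, -1, 1
Mean of differences = 1.1111
Numerator Σ(Δz_t−Δz̄)(Δz_{t+1}−Δz̄) = -173.6790
Denominator Σ(Δz_t−Δz̄)² = 346.8889
r_1(Δz) = -173.6790 / 346.8889 = -0.501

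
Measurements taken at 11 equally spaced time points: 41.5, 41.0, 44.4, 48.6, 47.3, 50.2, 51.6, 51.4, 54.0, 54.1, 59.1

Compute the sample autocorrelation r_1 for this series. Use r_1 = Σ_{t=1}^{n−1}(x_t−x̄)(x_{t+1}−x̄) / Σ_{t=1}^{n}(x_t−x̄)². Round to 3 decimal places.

Mean x̄ = (41.5 + 41.0 + 44.4 + 48.6 + 47.3 + 50.2 + 51.6 + 51.4 + 54.0 + 54.1 + 59.1)/11 = 49.3818
Numerator Σ_{t=1}^{10}(x_t−x̄)(x_{t+1}−x̄) = 194.8933
Denominator Σ(x_t−x̄)² = 309.8364
r_1 = 194.8933 / 309.8364 = 0.629

0.629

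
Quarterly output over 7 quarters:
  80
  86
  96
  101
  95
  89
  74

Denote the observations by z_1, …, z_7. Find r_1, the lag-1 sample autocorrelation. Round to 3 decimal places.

0.310

Mean z̄ = (80 + 86 + 96 + 101 + 95 + 89 + 74)/7 = 88.7143
Deviations from mean: -8.7143, -2.7143, 7.2857, 12.2857, 6.2857, 0.2857, -14.7143
Σ(z_t−z̄)(z_{t+1}−z̄) = (23.6531) + (-19.7755) + (89.5102) + (77.2245) + (1.7959) + (-4.2041) = 168.2041
Denominator Σ(z_t−z̄)² = 543.4286
r_1 = 168.2041 / 543.4286 = 0.310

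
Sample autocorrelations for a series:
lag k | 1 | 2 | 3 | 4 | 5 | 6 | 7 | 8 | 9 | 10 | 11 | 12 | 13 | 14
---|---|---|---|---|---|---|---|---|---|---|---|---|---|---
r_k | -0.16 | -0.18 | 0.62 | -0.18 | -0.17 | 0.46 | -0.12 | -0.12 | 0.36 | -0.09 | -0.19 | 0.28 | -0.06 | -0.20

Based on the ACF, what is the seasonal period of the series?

3

The largest autocorrelation is r_3 = 0.62, with weaker echoes at lags 6 (0.46), 9 (0.36) and 12 (0.28); the remaining lags stay at or below -0.06.
The dominant spike at lag 3 indicates a seasonal period of 3.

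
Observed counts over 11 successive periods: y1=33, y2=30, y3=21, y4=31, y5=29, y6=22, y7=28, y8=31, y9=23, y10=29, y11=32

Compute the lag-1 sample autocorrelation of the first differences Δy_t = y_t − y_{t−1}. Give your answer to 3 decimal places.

First differences Δy: -3, -9, 10, -2, -7, 6, 3, -8, 6, 3
Mean of differences = -0.1000
Numerator Σ(Δy_t−Δȳ)(Δy_{t+1}−Δȳ) = -147.1100
Denominator Σ(Δy_t−Δȳ)² = 396.9000
r_1(Δy) = -147.1100 / 396.9000 = -0.371

-0.371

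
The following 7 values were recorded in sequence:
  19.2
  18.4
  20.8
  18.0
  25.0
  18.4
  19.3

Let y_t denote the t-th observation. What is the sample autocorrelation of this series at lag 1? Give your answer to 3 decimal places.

-0.515

Mean ȳ = (19.2 + 18.4 + 20.8 + 18.0 + 25.0 + 18.4 + 19.3)/7 = 19.8714
Deviations from mean: -0.6714, -1.4714, 0.9286, -1.8714, 5.1286, -1.4714, -0.5714
Σ(y_t−ȳ)(y_{t+1}−ȳ) = (0.9880) + (-1.3663) + (-1.7378) + (-9.5978) + (-7.5463) + (0.8408) = -18.4194
Denominator Σ(y_t−ȳ)² = 35.7743
r_1 = -18.4194 / 35.7743 = -0.515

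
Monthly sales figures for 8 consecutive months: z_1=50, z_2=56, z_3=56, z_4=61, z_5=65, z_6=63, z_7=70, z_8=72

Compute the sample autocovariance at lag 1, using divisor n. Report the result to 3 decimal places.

Mean z̄ = (50 + 56 + 56 + 61 + 65 + 63 + 70 + 72)/8 = 61.6250
Σ_{t=1}^{7}(z_t−z̄)(z_{t+1}−z̄) = 201.4844
γ_1 = 201.4844 / 8 = 25.186

25.186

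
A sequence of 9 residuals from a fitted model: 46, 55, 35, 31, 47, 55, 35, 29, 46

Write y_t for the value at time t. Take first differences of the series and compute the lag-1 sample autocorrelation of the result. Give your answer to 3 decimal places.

-0.115

First differences Δy: 9, -20, -4, 16, 8, -20, -6, 17
Mean of differences = 0.0000
Numerator Σ(Δy_t−Δȳ)(Δy_{t+1}−Δȳ) = -178.0000
Denominator Σ(Δy_t−Δȳ)² = 1542.0000
r_1(Δy) = -178.0000 / 1542.0000 = -0.115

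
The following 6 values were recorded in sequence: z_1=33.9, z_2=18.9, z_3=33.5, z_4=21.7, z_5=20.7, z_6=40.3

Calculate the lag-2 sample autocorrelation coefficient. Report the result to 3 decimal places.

-0.071

Mean z̄ = (33.9 + 18.9 + 33.5 + 21.7 + 20.7 + 40.3)/6 = 28.1667
Numerator Σ_{t=1}^{4}(z_t−z̄)(z_{t+2}−z̄) = -27.7822
Denominator Σ(z_t−z̄)² = 391.9733
r_2 = -27.7822 / 391.9733 = -0.071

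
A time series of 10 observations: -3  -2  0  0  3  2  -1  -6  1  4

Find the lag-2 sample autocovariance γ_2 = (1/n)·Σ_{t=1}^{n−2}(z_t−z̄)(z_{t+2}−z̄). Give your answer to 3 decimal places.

Mean z̄ = (-3 − 2 + 0 + 0 + 3 + 2 − 1 − 6 + 1 + 4)/10 = -0.2000
Σ_{t=1}^{8}(z_t−z̄)(z_{t+2}−z̄) = -40.4800
γ_2 = -40.4800 / 10 = -4.048

-4.048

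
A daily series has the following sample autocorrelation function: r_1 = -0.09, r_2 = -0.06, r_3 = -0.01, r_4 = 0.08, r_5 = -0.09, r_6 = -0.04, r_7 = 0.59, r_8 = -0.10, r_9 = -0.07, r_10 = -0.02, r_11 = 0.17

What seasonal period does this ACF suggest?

7

The largest autocorrelation is r_7 = 0.59; the remaining lags stay at or below 0.17.
The dominant spike at lag 7 indicates a seasonal period of 7.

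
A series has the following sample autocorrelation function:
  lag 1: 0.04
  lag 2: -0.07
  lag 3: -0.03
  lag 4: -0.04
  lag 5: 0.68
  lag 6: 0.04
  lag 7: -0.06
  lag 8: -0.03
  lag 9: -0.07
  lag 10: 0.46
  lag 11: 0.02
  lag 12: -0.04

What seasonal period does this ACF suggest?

The largest autocorrelation is r_5 = 0.68, with a weaker echo at lag 10 (0.46); the remaining lags stay at or below 0.04.
The dominant spike at lag 5 indicates a seasonal period of 5.

5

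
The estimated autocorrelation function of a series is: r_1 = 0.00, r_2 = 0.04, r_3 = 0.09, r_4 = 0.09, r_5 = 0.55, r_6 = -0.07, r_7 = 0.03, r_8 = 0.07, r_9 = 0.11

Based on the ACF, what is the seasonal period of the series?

The largest autocorrelation is r_5 = 0.55; the remaining lags stay at or below 0.11.
The dominant spike at lag 5 indicates a seasonal period of 5.

5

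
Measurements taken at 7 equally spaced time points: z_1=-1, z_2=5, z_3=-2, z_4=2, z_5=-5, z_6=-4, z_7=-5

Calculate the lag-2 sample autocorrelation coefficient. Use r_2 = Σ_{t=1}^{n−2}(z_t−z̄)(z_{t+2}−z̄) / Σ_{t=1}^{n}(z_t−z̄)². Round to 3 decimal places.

0.324

Mean z̄ = (-1 + 5 − 2 + 2 − 5 − 4 − 5)/7 = -1.4286
Deviations from mean: 0.4286, 6.4286, -0.5714, 3.4286, -3.5714, -2.5714, -3.5714
Numerator Σ_{t=1}^{5}(z_t−z̄)(z_{t+2}−z̄) = 27.7755
Denominator Σ(z_t−z̄)² = 85.7143
r_2 = 27.7755 / 85.7143 = 0.324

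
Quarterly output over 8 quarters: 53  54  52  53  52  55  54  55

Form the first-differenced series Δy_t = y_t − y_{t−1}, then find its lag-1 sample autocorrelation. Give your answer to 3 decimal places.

-0.693

First differences Δy: 1, -2, 1, -1, 3, -1, 1
Mean of differences = 0.2857
Numerator Σ(Δy_t−Δȳ)(Δy_{t+1}−Δȳ) = -12.0816
Denominator Σ(Δy_t−Δȳ)² = 17.4286
r_1(Δy) = -12.0816 / 17.4286 = -0.693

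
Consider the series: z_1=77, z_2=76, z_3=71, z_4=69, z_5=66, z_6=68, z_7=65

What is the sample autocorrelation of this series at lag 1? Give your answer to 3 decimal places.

0.524

Mean z̄ = (77 + 76 + 71 + 69 + 66 + 68 + 65)/7 = 70.2857
Deviations from mean: 6.7143, 5.7143, 0.7143, -1.2857, -4.2857, -2.2857, -5.2857
Numerator Σ_{t=1}^{6}(z_t−z̄)(z_{t+1}−z̄) = 68.9184
Denominator Σ(z_t−z̄)² = 131.4286
r_1 = 68.9184 / 131.4286 = 0.524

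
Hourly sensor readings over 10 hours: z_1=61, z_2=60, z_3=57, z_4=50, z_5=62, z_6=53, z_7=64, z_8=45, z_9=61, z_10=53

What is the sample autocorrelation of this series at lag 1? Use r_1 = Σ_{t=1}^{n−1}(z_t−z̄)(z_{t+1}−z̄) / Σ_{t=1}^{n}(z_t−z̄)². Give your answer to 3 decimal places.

Mean z̄ = (61 + 60 + 57 + 50 + 62 + 53 + 64 + 45 + 61 + 53)/10 = 56.6000
Numerator Σ_{t=1}^{9}(z_t−z̄)(z_{t+1}−z̄) = -220.7600
Denominator Σ(z_t−z̄)² = 338.4000
r_1 = -220.7600 / 338.4000 = -0.652

-0.652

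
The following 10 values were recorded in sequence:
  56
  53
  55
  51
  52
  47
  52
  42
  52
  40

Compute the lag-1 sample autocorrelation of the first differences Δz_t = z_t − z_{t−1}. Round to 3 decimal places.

-0.816

First differences Δz: -3, 2, -4, 1, -5, 5, -10, 10, -12
Mean of differences = -1.7778
Numerator Σ(Δz_t−Δz̄)(Δz_{t+1}−Δz̄) = -322.9383
Denominator Σ(Δz_t−Δz̄)² = 395.5556
r_1(Δz) = -322.9383 / 395.5556 = -0.816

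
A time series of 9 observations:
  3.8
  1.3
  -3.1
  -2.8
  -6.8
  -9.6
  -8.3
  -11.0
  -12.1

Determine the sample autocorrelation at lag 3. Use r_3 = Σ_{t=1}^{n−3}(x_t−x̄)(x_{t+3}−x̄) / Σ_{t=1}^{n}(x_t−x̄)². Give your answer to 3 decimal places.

0.136

Mean x̄ = (3.8 + 1.3 − 3.1 − 2.8 − 6.8 − 9.6 − 8.3 − 11.0 − 12.1)/9 = -5.4000
Σ(x_t−x̄)(x_{t+3}−x̄) = (23.9200) + (-9.3800) + (-9.6600) + (-7.5400) + (7.8400) + (28.1400) = 33.3200
Denominator Σ(x_t−x̄)² = 245.8400
r_3 = 33.3200 / 245.8400 = 0.136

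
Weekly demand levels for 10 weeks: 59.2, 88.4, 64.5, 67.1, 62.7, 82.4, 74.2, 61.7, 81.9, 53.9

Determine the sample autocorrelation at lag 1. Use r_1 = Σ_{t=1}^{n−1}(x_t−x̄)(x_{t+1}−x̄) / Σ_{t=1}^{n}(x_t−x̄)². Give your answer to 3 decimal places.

Mean x̄ = (59.2 + 88.4 + 64.5 + 67.1 + 62.7 + 82.4 + 74.2 + 61.7 + 81.9 + 53.9)/10 = 69.6000
Numerator Σ_{t=1}^{9}(x_t−x̄)(x_{t+1}−x̄) = -617.4600
Denominator Σ(x_t−x̄)² = 1186.6600
r_1 = -617.4600 / 1186.6600 = -0.520

-0.520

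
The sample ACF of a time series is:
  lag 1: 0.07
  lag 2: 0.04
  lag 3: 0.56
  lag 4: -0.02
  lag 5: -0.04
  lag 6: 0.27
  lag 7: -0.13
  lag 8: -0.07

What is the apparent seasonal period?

3

The largest autocorrelation is r_3 = 0.56, with a weaker echo at lag 6 (0.27); the remaining lags stay at or below 0.07.
The dominant spike at lag 3 indicates a seasonal period of 3.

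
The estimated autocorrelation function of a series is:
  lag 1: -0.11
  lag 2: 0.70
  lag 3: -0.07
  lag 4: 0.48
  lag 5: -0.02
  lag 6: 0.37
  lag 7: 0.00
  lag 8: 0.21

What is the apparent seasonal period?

The largest autocorrelation is r_2 = 0.70, with weaker echoes at lags 4 (0.48), 6 (0.37) and 8 (0.21); the remaining lags stay at or below 0.00.
The dominant spike at lag 2 indicates a seasonal period of 2.

2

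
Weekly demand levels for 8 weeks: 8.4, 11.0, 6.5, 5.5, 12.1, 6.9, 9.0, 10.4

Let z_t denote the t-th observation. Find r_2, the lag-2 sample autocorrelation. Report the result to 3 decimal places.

-0.271

Mean z̄ = (8.4 + 11.0 + 6.5 + 5.5 + 12.1 + 6.9 + 9.0 + 10.4)/8 = 8.7250
Deviations from mean: -0.3250, 2.2750, -2.2250, -3.2250, 3.3750, -1.8250, 0.2750, 1.6750
Σ(z_t−z̄)(z_{t+2}−z̄) = (0.7231) + (-7.3369) + (-7.5094) + (5.8856) + (0.9281) + (-3.0569) = -10.3663
Denominator Σ(z_t−z̄)² = 38.2350
r_2 = -10.3663 / 38.2350 = -0.271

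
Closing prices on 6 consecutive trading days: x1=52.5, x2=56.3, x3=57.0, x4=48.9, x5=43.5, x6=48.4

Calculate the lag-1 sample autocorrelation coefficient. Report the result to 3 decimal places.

Mean x̄ = (52.5 + 56.3 + 57.0 + 48.9 + 43.5 + 48.4)/6 = 51.1000
Deviations from mean: 1.4000, 5.2000, 5.9000, -2.2000, -7.6000, -2.7000
Σ(x_t−x̄)(x_{t+1}−x̄) = (7.2800) + (30.6800) + (-12.9800) + (16.7200) + (20.5200) = 62.2200
Denominator Σ(x_t−x̄)² = 133.7000
r_1 = 62.2200 / 133.7000 = 0.465

0.465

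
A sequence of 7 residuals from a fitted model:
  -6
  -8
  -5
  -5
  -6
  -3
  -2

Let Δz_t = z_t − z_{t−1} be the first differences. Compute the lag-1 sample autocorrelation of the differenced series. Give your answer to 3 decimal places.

-0.458

First differences Δz: -2, 3, 0, -1, 3, 1
Mean of differences = 0.6667
Numerator Σ(Δz_t−Δz̄)(Δz_{t+1}−Δz̄) = -9.7778
Denominator Σ(Δz_t−Δz̄)² = 21.3333
r_1(Δz) = -9.7778 / 21.3333 = -0.458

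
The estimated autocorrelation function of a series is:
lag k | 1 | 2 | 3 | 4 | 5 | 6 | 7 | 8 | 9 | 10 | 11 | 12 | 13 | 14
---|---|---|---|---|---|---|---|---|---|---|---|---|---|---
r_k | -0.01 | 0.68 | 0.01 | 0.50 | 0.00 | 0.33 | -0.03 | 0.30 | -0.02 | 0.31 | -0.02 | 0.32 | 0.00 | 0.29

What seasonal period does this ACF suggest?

The largest autocorrelation is r_2 = 0.68, with weaker echoes at lags 4 (0.50), 6 (0.33), 8 (0.30), 10 (0.31), 12 (0.32) and 14 (0.29); the remaining lags stay at or below 0.01.
The dominant spike at lag 2 indicates a seasonal period of 2.

2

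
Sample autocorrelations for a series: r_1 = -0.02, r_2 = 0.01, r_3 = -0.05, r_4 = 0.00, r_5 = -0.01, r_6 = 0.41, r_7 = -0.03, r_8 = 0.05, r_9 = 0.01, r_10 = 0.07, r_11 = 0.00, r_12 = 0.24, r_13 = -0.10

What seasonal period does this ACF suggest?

6

The largest autocorrelation is r_6 = 0.41, with a weaker echo at lag 12 (0.24); the remaining lags stay at or below 0.07.
The dominant spike at lag 6 indicates a seasonal period of 6.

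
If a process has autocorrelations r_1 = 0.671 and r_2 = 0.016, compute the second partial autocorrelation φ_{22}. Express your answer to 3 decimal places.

φ_{22} = (r_2 − r_1²) / (1 − r_1²)
r_1² = (0.671)² = 0.450241
Numerator = 0.016 − 0.4502 = -0.4342; denominator = 1 − 0.4502 = 0.5498
φ_{22} = -0.4342 / 0.5498 = -0.790

-0.790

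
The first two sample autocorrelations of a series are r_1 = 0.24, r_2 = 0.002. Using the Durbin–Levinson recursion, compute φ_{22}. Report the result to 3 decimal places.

φ_{22} = (r_2 − r_1²) / (1 − r_1²)
r_1² = (0.24)² = 0.0576
Numerator = 0.002 − 0.0576 = -0.0556; denominator = 1 − 0.0576 = 0.9424
φ_{22} = -0.0556 / 0.9424 = -0.059

-0.059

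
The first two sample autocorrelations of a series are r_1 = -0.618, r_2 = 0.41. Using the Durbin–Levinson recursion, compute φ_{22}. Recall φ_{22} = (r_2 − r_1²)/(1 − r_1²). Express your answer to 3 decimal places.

φ_{22} = (r_2 − r_1²) / (1 − r_1²)
r_1² = (-0.618)² = 0.381924
Numerator = 0.41 − 0.3819 = 0.0281; denominator = 1 − 0.3819 = 0.6181
φ_{22} = 0.0281 / 0.6181 = 0.045

0.045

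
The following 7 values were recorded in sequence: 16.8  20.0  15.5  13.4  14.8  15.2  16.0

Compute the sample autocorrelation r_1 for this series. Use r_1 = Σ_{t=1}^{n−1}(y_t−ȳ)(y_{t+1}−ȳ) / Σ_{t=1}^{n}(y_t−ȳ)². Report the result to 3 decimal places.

Mean ȳ = (16.8 + 20.0 + 15.5 + 13.4 + 14.8 + 15.2 + 16.0)/7 = 15.9571
Σ(y_t−ȳ)(y_{t+1}−ȳ) = (3.4076) + (-1.8482) + (1.1690) + (2.9590) + (0.8761) + (-0.0324) = 6.5310
Denominator Σ(y_t−ȳ)² = 25.7171
r_1 = 6.5310 / 25.7171 = 0.254

0.254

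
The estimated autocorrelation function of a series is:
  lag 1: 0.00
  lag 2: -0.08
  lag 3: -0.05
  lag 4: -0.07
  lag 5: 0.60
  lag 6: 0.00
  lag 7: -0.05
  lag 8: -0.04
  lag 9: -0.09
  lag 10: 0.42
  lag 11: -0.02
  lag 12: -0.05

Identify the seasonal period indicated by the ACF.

The largest autocorrelation is r_5 = 0.60, with a weaker echo at lag 10 (0.42); the remaining lags stay at or below 0.00.
The dominant spike at lag 5 indicates a seasonal period of 5.

5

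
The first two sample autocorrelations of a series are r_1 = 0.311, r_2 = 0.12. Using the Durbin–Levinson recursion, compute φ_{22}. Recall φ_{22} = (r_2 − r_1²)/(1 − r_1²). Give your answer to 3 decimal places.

φ_{22} = (r_2 − r_1²) / (1 − r_1²)
r_1² = (0.311)² = 0.096721
Numerator = 0.12 − 0.0967 = 0.0233; denominator = 1 − 0.0967 = 0.9033
φ_{22} = 0.0233 / 0.9033 = 0.026

0.026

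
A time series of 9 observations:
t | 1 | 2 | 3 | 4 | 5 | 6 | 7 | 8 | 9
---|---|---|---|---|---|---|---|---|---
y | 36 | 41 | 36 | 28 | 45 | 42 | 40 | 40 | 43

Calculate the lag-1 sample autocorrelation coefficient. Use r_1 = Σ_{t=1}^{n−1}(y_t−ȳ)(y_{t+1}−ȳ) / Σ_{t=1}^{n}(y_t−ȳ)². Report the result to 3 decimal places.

-0.092

Mean ȳ = (36 + 41 + 36 + 28 + 45 + 42 + 40 + 40 + 43)/9 = 39.0000
Numerator Σ_{t=1}^{8}(y_t−ȳ)(y_{t+1}−ȳ) = -19.0000
Denominator Σ(y_t−ȳ)² = 206.0000
r_1 = -19.0000 / 206.0000 = -0.092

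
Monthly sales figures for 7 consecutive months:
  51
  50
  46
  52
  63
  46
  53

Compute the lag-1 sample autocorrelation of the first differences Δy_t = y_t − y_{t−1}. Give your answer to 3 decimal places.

First differences Δy: -1, -4, 6, 11, -17, 7
Mean of differences = 0.3333
Numerator Σ(Δy_t−Δȳ)(Δy_{t+1}−Δȳ) = -258.7778
Denominator Σ(Δy_t−Δȳ)² = 511.3333
r_1(Δy) = -258.7778 / 511.3333 = -0.506

-0.506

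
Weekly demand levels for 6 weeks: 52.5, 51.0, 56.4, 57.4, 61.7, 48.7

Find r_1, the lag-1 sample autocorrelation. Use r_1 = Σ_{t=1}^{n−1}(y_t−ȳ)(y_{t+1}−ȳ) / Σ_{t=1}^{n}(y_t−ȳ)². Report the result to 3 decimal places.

Mean ȳ = (52.5 + 51.0 + 56.4 + 57.4 + 61.7 + 48.7)/6 = 54.6167
Numerator Σ_{t=1}^{5}(y_t−ȳ)(y_{t+1}−ȳ) = -16.0253
Denominator Σ(y_t−ȳ)² = 113.6683
r_1 = -16.0253 / 113.6683 = -0.141

-0.141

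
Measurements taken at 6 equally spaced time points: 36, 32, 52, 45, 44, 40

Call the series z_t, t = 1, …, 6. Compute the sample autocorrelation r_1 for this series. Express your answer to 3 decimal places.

Mean z̄ = (36 + 32 + 52 + 45 + 44 + 40)/6 = 41.5000
Deviations from mean: -5.5000, -9.5000, 10.5000, 3.5000, 2.5000, -1.5000
Σ(z_t−z̄)(z_{t+1}−z̄) = (52.2500) + (-99.7500) + (36.7500) + (8.7500) + (-3.7500) = -5.7500
Denominator Σ(z_t−z̄)² = 251.5000
r_1 = -5.7500 / 251.5000 = -0.023

-0.023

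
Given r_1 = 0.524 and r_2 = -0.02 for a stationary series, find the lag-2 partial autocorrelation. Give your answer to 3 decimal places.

φ_{22} = (r_2 − r_1²) / (1 − r_1²)
r_1² = (0.524)² = 0.274576
Numerator = -0.02 − 0.2746 = -0.2946; denominator = 1 − 0.2746 = 0.7254
φ_{22} = -0.2946 / 0.7254 = -0.406

-0.406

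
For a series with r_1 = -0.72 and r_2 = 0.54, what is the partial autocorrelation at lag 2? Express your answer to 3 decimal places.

0.045

φ_{22} = (r_2 − r_1²) / (1 − r_1²)
r_1² = (-0.72)² = 0.5184
Numerator = 0.54 − 0.5184 = 0.0216; denominator = 1 − 0.5184 = 0.4816
φ_{22} = 0.0216 / 0.4816 = 0.045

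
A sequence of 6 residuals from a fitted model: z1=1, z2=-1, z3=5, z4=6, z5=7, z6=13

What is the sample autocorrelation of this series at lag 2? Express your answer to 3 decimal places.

Mean z̄ = (1 − 1 + 5 + 6 + 7 + 13)/6 = 5.1667
Deviations from mean: -4.1667, -6.1667, -0.1667, 0.8333, 1.8333, 7.8333
Σ(z_t−z̄)(z_{t+2}−z̄) = (0.6944) + (-5.1389) + (-0.3056) + (6.5278) = 1.7778
Denominator Σ(z_t−z̄)² = 120.8333
r_2 = 1.7778 / 120.8333 = 0.015

0.015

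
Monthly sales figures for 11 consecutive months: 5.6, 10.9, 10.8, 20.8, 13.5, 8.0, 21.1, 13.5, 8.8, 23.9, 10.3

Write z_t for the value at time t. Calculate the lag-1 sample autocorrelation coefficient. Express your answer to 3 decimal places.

Mean z̄ = (5.6 + 10.9 + 10.8 + 20.8 + 13.5 + 8.0 + 21.1 + 13.5 + 8.8 + 23.9 + 10.3)/11 = 13.3818
Numerator Σ_{t=1}^{10}(z_t−z̄)(z_{t+1}−z̄) = -114.9658
Denominator Σ(z_t−z̄)² = 358.0964
r_1 = -114.9658 / 358.0964 = -0.321

-0.321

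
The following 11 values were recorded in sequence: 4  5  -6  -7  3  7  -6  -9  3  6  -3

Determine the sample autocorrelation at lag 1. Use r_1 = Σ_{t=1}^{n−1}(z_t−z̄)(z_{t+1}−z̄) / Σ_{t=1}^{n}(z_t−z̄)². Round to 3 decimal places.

Mean z̄ = (4 + 5 − 6 − 7 + 3 + 7 − 6 − 9 + 3 + 6 − 3)/11 = -0.2727
Numerator Σ_{t=1}^{10}(z_t−z̄)(z_{t+1}−z̄) = 15.8347
Denominator Σ(z_t−z̄)² = 354.1818
r_1 = 15.8347 / 354.1818 = 0.045

0.045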